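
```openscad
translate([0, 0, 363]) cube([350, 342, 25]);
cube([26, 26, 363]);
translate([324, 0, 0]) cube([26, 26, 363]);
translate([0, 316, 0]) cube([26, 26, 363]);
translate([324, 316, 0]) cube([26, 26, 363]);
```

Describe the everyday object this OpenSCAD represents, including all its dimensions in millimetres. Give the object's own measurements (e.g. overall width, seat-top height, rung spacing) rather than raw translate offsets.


A four-legged stool. The seat is a 350×342×25 mm slab whose top surface is at z = 388 mm; four square legs, each 26×26 mm in cross-section, run from the floor (z = 0) to the underside of the seat, each flush with a corner of the seat.


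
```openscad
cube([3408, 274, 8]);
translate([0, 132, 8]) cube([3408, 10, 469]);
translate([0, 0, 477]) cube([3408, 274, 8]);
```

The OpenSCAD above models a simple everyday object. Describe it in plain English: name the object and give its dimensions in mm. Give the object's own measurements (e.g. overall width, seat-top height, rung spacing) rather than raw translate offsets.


An I-beam lying along x, 3408 mm long. Overall section height 485 mm. Two flanges 274 mm wide (y) and 8 mm thick, one on the floor and one at the top; a web 10 mm thick runs between them, centred on the flange width.


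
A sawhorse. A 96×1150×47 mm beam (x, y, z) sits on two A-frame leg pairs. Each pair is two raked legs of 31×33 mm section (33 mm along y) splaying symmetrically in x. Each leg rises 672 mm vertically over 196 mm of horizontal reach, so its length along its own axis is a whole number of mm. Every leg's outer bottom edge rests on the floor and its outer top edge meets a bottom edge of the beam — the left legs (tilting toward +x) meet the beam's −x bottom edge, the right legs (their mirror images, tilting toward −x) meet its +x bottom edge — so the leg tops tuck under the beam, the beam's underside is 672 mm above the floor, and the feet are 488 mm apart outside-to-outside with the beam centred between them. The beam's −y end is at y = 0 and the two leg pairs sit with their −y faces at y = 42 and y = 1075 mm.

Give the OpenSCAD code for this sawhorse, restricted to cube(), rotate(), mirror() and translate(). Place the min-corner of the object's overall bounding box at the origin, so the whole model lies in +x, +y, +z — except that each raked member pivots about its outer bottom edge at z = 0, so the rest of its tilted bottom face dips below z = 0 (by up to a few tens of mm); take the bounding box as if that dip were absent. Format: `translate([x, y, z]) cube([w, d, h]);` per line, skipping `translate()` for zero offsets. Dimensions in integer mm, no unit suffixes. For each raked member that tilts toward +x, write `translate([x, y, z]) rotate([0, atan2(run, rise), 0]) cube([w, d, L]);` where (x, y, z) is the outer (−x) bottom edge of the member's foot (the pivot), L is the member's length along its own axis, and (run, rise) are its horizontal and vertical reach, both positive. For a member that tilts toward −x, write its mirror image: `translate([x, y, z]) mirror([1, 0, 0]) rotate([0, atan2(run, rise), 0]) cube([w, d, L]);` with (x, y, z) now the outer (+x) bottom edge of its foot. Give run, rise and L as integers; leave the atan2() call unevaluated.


translate([196, 0, 672]) cube([96, 1150, 47]);
translate([0, 42, 0]) rotate([0, atan2(196, 672), 0]) cube([31, 33, 700]);
translate([488, 42, 0]) mirror([1, 0, 0]) rotate([0, atan2(196, 672), 0]) cube([31, 33, 700]);
translate([0, 1075, 0]) rotate([0, atan2(196, 672), 0]) cube([31, 33, 700]);
translate([488, 1075, 0]) mirror([1, 0, 0]) rotate([0, atan2(196, 672), 0]) cube([31, 33, 700]);


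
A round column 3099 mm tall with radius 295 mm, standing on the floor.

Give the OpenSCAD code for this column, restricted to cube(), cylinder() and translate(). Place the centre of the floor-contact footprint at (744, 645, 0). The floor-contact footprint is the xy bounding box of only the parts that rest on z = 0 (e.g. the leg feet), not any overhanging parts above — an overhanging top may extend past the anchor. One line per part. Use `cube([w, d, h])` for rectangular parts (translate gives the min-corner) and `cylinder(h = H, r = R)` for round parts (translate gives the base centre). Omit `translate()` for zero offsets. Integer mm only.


translate([744, 645, 0]) cylinder(h = 3099, r = 295);


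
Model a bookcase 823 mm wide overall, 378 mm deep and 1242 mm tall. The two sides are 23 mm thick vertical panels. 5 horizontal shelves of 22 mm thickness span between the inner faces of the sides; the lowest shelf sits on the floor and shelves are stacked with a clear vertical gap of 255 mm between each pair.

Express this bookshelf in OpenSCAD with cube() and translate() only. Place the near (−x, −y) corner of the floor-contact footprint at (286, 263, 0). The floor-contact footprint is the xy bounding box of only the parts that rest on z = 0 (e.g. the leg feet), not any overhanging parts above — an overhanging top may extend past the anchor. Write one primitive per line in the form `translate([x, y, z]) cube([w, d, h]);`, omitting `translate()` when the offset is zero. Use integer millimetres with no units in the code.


translate([286, 263, 0]) cube([23, 378, 1242]);
translate([1086, 263, 0]) cube([23, 378, 1242]);
translate([309, 263, 0]) cube([777, 378, 22]);
translate([309, 263, 277]) cube([777, 378, 22]);
translate([309, 263, 554]) cube([777, 378, 22]);
translate([309, 263, 831]) cube([777, 378, 22]);
translate([309, 263, 1108]) cube([777, 378, 22]);


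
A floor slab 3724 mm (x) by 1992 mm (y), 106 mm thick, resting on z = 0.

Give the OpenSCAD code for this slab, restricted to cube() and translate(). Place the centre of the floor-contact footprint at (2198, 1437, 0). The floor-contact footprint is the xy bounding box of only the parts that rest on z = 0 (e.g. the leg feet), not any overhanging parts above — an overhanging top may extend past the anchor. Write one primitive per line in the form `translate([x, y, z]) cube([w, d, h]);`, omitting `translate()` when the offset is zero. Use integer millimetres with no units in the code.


translate([336, 441, 0]) cube([3724, 1992, 106]);


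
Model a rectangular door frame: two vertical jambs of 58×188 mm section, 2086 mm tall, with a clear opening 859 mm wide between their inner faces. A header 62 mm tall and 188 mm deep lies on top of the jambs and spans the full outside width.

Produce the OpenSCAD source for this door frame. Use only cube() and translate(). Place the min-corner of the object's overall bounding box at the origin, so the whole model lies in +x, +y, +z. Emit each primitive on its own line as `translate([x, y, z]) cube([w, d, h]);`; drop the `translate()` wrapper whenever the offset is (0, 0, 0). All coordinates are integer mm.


cube([58, 188, 2086]);
translate([917, 0, 0]) cube([58, 188, 2086]);
translate([0, 0, 2086]) cube([975, 188, 62]);


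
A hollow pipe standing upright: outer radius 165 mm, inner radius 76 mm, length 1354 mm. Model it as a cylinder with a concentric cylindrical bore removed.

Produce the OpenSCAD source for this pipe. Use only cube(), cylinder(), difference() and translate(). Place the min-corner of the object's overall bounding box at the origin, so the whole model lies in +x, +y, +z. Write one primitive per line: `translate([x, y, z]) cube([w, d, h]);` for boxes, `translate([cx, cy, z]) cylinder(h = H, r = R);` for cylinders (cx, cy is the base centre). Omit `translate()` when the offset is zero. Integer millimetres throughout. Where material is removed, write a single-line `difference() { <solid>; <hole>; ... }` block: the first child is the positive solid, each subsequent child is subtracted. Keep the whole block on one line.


difference() { translate([165, 165, 0]) cylinder(h = 1354, r = 165); translate([165, 165, 0]) cylinder(h = 1354, r = 76); }


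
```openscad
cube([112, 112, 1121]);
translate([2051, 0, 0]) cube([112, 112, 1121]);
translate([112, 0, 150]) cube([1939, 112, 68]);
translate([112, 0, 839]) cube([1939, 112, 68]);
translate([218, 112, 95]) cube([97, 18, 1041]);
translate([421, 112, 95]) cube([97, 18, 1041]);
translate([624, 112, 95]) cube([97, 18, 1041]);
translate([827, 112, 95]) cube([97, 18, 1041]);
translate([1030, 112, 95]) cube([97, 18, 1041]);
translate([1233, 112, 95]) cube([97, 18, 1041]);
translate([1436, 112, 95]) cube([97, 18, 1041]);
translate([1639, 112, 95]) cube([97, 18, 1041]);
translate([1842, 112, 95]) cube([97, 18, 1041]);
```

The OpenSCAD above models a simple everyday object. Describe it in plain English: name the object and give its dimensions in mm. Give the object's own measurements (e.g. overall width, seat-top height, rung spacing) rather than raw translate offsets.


A fence section. Two 112×112 mm posts, 1121 mm tall, stand on the floor with a clear span of 1939 mm between their inner faces. Two horizontal rails of 112×68 mm section span the gap between the posts with their undersides at z = 150 mm and z = 839 mm, flush with the posts' −y face. 9 pickets, each 97 mm wide, 18 mm thick and 1041 mm tall, are fixed to the +y face of the rails with their bottoms at z = 95 mm, spaced across the span with a 106 mm gap after the −x post and between neighbouring pickets, with 112 mm left before the +x post.


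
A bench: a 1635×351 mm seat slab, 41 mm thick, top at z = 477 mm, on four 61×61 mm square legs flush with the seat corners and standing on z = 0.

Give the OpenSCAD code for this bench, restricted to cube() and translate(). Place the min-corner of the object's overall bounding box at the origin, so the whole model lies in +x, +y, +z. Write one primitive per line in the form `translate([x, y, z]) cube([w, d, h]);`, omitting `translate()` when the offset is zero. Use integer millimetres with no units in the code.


translate([0, 0, 436]) cube([1635, 351, 41]);
cube([61, 61, 436]);
translate([0, 290, 0]) cube([61, 61, 436]);
translate([1574, 0, 0]) cube([61, 61, 436]);
translate([1574, 290, 0]) cube([61, 61, 436]);


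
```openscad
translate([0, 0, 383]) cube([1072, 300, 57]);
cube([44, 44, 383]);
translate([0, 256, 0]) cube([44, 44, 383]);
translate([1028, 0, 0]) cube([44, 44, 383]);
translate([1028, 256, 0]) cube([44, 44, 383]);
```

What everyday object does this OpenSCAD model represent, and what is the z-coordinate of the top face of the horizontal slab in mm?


A bench. The seat-top height is 440 mm.

A long slab on four corner posts — a bench. The slab sits at z = 383 with thickness 57, so the top is 383 + 57 = 440 mm.


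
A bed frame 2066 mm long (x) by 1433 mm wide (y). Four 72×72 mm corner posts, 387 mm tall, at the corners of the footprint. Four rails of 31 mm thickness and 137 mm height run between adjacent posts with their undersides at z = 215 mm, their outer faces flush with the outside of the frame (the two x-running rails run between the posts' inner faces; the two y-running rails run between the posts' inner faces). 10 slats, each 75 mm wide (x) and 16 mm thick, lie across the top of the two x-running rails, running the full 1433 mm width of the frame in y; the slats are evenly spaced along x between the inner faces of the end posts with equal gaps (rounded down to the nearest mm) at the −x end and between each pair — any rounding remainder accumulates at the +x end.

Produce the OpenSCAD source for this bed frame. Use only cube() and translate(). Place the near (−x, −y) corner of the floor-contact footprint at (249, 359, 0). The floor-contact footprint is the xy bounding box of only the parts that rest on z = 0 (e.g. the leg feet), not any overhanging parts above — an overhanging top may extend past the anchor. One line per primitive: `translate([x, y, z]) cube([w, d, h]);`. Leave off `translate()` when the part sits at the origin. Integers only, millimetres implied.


// slat z = rail_z + rail_h = 215 + 137 = 352
// slat gap = ⌊(1922 − 10·75) / 11⌋ = 106
translate([249, 359, 0]) cube([72, 72, 387]);
translate([249, 1720, 0]) cube([72, 72, 387]);
translate([2243, 359, 0]) cube([72, 72, 387]);
translate([2243, 1720, 0]) cube([72, 72, 387]);
translate([321, 359, 215]) cube([1922, 31, 137]);
translate([321, 1761, 215]) cube([1922, 31, 137]);
translate([249, 431, 215]) cube([31, 1289, 137]);
translate([2284, 431, 215]) cube([31, 1289, 137]);
translate([427, 359, 352]) cube([75, 1433, 16]);
translate([608, 359, 352]) cube([75, 1433, 16]);
translate([789, 359, 352]) cube([75, 1433, 16]);
translate([970, 359, 352]) cube([75, 1433, 16]);
translate([1151, 359, 352]) cube([75, 1433, 16]);
translate([1332, 359, 352]) cube([75, 1433, 16]);
translate([1513, 359, 352]) cube([75, 1433, 16]);
translate([1694, 359, 352]) cube([75, 1433, 16]);
translate([1875, 359, 352]) cube([75, 1433, 16]);
translate([2056, 359, 352]) cube([75, 1433, 16]);


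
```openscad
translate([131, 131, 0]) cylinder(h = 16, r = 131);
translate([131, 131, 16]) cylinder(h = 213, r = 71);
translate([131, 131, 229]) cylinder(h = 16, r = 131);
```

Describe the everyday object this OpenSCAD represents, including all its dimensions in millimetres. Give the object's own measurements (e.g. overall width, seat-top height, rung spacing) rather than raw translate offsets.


A spool: two coaxial disc flanges of radius 131 mm and thickness 16 mm, joined by a core cylinder of radius 71 mm and height 213 mm. The lower flange rests on z = 0 and the three cylinders share a vertical axis.


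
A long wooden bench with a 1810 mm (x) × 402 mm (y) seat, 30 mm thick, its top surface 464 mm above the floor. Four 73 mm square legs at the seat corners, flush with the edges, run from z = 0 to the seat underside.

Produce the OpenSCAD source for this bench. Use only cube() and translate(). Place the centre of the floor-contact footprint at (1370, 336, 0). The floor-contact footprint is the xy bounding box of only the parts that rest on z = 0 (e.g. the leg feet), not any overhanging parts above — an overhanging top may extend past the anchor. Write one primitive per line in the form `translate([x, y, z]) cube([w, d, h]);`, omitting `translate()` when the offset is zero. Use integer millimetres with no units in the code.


translate([465, 135, 434]) cube([1810, 402, 30]);
translate([465, 135, 0]) cube([73, 73, 434]);
translate([465, 464, 0]) cube([73, 73, 434]);
translate([2202, 135, 0]) cube([73, 73, 434]);
translate([2202, 464, 0]) cube([73, 73, 434]);


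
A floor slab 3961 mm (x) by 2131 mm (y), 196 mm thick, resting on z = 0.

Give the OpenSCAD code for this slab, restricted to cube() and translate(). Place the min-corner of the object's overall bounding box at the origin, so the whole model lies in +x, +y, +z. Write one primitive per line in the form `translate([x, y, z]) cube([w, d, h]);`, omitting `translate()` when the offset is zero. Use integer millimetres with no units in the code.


cube([3961, 2131, 196]);


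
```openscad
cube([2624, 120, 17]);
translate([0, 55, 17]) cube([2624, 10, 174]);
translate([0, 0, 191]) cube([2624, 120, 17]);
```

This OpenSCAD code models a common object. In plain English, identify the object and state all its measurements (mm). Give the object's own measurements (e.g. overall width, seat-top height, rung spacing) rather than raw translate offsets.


An I-beam lying along x, 2624 mm long. Overall section height 208 mm. Two flanges 120 mm wide (y) and 17 mm thick, one on the floor and one at the top; a web 10 mm thick runs between them, centred on the flange width.


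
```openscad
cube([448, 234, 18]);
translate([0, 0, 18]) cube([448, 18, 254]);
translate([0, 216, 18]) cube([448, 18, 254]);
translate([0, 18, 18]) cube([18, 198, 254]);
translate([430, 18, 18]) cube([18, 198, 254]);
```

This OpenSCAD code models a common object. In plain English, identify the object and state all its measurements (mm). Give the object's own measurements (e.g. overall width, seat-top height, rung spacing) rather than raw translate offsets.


An open-topped rectangular box: outside dimensions 448×234×272 mm, with a uniform wall and base thickness of 18 mm. The base is a full 448×234 slab on the floor; four walls sit on top of the base. The front and back walls (the −y and +y sides) span the full width; the two side walls fit between them.


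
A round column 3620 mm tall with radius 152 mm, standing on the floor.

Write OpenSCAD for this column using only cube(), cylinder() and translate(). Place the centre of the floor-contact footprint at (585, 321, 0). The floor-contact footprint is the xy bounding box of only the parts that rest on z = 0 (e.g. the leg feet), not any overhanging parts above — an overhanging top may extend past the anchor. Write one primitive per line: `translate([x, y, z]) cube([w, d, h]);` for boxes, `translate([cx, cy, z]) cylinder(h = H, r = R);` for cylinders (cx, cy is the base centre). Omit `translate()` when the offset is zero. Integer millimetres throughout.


translate([585, 321, 0]) cylinder(h = 3620, r = 152);


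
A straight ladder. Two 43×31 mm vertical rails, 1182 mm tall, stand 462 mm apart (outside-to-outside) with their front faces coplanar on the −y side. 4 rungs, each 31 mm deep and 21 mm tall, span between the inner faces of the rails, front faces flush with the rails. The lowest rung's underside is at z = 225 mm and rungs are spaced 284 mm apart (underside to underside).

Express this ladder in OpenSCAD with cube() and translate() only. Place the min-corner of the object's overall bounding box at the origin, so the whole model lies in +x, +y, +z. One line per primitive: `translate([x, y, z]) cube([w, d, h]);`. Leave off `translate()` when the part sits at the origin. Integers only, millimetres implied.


cube([43, 31, 1182]);
translate([419, 0, 0]) cube([43, 31, 1182]);
translate([43, 0, 225]) cube([376, 31, 21]);
translate([43, 0, 509]) cube([376, 31, 21]);
translate([43, 0, 793]) cube([376, 31, 21]);
translate([43, 0, 1077]) cube([376, 31, 21]);


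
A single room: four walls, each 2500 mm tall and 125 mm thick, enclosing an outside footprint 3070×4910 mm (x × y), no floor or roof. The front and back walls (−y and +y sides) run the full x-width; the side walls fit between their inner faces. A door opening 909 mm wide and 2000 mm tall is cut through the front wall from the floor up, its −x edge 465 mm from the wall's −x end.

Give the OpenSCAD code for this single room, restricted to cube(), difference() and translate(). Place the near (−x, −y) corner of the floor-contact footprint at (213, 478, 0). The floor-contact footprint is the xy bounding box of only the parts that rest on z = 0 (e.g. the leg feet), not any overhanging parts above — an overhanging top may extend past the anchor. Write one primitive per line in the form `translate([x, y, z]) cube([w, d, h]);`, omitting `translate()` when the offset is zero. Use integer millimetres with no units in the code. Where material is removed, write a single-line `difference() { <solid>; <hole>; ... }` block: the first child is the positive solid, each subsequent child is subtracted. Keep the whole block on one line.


difference() { translate([213, 478, 0]) cube([3070, 125, 2500]); translate([678, 478, 0]) cube([909, 125, 2000]); }
translate([213, 5263, 0]) cube([3070, 125, 2500]);
translate([213, 603, 0]) cube([125, 4660, 2500]);
translate([3158, 603, 0]) cube([125, 4660, 2500]);


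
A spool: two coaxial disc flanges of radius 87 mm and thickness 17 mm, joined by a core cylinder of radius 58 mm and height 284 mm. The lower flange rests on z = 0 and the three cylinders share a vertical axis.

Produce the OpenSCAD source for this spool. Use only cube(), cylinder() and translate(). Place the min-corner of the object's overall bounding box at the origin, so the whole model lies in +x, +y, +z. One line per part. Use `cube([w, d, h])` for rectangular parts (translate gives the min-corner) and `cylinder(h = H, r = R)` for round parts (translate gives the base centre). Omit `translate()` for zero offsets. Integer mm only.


translate([87, 87, 0]) cylinder(h = 17, r = 87);
translate([87, 87, 17]) cylinder(h = 284, r = 58);
translate([87, 87, 301]) cylinder(h = 17, r = 87);


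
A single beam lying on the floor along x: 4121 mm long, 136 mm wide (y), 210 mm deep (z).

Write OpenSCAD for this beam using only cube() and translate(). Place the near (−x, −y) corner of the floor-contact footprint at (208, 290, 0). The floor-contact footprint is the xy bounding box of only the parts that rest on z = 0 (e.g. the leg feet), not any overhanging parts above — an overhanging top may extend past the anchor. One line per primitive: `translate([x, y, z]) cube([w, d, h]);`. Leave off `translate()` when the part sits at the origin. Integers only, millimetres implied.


translate([208, 290, 0]) cube([4121, 136, 210]);


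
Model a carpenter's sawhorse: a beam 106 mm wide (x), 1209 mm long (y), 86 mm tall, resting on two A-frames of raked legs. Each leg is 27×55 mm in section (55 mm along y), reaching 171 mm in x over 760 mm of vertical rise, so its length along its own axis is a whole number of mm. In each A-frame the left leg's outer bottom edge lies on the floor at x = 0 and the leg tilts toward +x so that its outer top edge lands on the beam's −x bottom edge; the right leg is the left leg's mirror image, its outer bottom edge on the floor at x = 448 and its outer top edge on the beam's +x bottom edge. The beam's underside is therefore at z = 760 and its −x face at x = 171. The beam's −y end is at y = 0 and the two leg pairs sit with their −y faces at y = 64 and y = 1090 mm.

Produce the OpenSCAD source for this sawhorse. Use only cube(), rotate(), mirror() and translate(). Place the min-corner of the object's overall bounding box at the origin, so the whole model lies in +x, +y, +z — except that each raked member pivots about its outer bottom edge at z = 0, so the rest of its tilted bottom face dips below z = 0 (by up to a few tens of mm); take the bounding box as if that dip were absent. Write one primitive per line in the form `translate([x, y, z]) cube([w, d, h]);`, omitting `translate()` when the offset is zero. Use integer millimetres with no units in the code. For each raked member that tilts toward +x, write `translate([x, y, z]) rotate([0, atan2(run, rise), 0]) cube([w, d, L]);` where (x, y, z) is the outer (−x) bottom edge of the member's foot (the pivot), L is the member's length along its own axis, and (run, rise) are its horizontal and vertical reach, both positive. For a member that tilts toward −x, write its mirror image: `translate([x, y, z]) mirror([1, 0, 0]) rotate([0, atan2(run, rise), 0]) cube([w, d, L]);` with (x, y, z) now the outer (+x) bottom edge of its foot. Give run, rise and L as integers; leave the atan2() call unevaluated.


// leg length = √(171² + 760²) = 779
// right-leg outer foot x = 2·171 + 106 = 448
// beam min-corner = (171, 0, 760)
translate([171, 0, 760]) cube([106, 1209, 86]);
translate([0, 64, 0]) rotate([0, atan2(171, 760), 0]) cube([27, 55, 779]);
translate([448, 64, 0]) mirror([1, 0, 0]) rotate([0, atan2(171, 760), 0]) cube([27, 55, 779]);
translate([0, 1090, 0]) rotate([0, atan2(171, 760), 0]) cube([27, 55, 779]);
translate([448, 1090, 0]) mirror([1, 0, 0]) rotate([0, atan2(171, 760), 0]) cube([27, 55, 779]);


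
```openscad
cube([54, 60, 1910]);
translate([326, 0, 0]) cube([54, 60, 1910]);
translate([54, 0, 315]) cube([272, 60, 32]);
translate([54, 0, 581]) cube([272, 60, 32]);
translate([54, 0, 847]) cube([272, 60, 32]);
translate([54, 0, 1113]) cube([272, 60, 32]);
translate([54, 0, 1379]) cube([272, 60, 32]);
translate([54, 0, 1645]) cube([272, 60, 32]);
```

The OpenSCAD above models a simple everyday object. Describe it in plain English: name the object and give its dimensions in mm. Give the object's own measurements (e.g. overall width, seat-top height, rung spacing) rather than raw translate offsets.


A straight ladder. Two 54×60 mm vertical rails, 1910 mm tall, stand 380 mm apart (outside-to-outside) with their front faces coplanar on the −y side. 6 rungs, each 60 mm deep and 32 mm tall, span between the inner faces of the rails, front faces flush with the rails. The lowest rung's underside is at z = 315 mm and rungs are spaced 266 mm apart (underside to underside).


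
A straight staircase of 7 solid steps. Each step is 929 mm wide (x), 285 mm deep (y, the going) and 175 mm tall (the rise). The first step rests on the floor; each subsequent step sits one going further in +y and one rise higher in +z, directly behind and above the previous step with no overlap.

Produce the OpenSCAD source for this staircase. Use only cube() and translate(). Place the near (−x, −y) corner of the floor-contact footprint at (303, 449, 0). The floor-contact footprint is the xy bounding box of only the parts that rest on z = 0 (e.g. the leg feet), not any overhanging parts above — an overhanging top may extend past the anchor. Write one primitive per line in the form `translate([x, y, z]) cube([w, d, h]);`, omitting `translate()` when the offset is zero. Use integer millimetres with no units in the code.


translate([303, 449, 0]) cube([929, 285, 175]);
translate([303, 734, 175]) cube([929, 285, 175]);
translate([303, 1019, 350]) cube([929, 285, 175]);
translate([303, 1304, 525]) cube([929, 285, 175]);
translate([303, 1589, 700]) cube([929, 285, 175]);
translate([303, 1874, 875]) cube([929, 285, 175]);
translate([303, 2159, 1050]) cube([929, 285, 175]);


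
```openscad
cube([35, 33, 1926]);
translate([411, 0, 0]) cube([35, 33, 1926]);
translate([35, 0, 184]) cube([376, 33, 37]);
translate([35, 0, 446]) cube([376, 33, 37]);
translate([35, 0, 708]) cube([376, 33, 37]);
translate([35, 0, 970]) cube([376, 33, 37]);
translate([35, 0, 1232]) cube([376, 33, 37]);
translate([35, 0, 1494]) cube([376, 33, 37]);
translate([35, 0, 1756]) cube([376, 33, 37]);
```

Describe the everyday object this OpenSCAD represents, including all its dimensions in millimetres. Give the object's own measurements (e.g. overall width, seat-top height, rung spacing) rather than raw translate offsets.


A straight ladder. Two 35×33 mm vertical rails, 1926 mm tall, stand 446 mm apart (outside-to-outside) with their front faces coplanar on the −y side. 7 rungs, each 33 mm deep and 37 mm tall, span between the inner faces of the rails, front faces flush with the rails. The lowest rung's underside is at z = 184 mm and rungs are spaced 262 mm apart (underside to underside).


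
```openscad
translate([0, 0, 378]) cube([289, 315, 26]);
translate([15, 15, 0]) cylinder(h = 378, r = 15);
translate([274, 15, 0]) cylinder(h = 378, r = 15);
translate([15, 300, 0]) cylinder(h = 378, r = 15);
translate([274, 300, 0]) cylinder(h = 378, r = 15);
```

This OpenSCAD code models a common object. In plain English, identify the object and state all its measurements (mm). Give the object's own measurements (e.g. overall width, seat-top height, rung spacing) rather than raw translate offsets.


A four-legged stool. The seat is a 289×315×26 mm slab whose top surface is at z = 404 mm; four round legs, each 30 mm in diameter, run from the floor (z = 0) to the underside of the seat, each leg's axis is inset half a diameter from the nearest pair of seat edges (so the leg's bounding box is flush with the corner).


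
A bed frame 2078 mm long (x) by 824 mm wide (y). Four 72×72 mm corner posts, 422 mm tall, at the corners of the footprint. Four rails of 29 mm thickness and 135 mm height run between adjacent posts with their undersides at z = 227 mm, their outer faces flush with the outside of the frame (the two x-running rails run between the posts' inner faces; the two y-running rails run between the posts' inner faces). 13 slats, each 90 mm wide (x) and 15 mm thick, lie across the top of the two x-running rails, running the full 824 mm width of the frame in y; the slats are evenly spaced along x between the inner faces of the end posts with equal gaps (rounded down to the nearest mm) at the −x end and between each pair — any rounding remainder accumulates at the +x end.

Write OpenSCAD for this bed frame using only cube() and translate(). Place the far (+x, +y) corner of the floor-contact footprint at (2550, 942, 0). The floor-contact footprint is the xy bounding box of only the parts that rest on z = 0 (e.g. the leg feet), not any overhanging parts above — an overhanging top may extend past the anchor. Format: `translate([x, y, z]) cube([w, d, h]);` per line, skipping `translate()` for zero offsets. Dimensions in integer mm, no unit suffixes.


translate([472, 118, 0]) cube([72, 72, 422]);
translate([472, 870, 0]) cube([72, 72, 422]);
translate([2478, 118, 0]) cube([72, 72, 422]);
translate([2478, 870, 0]) cube([72, 72, 422]);
translate([544, 118, 227]) cube([1934, 29, 135]);
translate([544, 913, 227]) cube([1934, 29, 135]);
translate([472, 190, 227]) cube([29, 680, 135]);
translate([2521, 190, 227]) cube([29, 680, 135]);
translate([598, 118, 362]) cube([90, 824, 15]);
translate([742, 118, 362]) cube([90, 824, 15]);
translate([886, 118, 362]) cube([90, 824, 15]);
translate([1030, 118, 362]) cube([90, 824, 15]);
translate([1174, 118, 362]) cube([90, 824, 15]);
translate([1318, 118, 362]) cube([90, 824, 15]);
translate([1462, 118, 362]) cube([90, 824, 15]);
translate([1606, 118, 362]) cube([90, 824, 15]);
translate([1750, 118, 362]) cube([90, 824, 15]);
translate([1894, 118, 362]) cube([90, 824, 15]);
translate([2038, 118, 362]) cube([90, 824, 15]);
translate([2182, 118, 362]) cube([90, 824, 15]);
translate([2326, 118, 362]) cube([90, 824, 15]);


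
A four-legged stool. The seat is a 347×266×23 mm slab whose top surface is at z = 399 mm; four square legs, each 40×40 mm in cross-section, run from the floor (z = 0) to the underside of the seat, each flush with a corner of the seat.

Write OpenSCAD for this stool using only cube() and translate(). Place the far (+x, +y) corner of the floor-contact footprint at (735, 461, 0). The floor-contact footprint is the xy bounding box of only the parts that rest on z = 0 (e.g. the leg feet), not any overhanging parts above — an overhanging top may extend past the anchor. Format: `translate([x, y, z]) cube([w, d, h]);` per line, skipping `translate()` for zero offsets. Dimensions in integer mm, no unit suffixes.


translate([388, 195, 376]) cube([347, 266, 23]);
translate([388, 195, 0]) cube([40, 40, 376]);
translate([695, 195, 0]) cube([40, 40, 376]);
translate([388, 421, 0]) cube([40, 40, 376]);
translate([695, 421, 0]) cube([40, 40, 376]);


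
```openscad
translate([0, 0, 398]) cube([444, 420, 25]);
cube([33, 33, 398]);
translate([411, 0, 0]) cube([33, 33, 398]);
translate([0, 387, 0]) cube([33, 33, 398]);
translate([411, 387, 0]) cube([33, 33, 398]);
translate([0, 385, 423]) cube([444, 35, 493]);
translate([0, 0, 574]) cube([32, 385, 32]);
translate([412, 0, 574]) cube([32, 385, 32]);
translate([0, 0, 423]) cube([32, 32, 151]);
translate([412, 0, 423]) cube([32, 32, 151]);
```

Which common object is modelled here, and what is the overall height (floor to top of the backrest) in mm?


A chair. The overall height is 916 mm.

A slab on four corner posts with a tall panel at the back — a chair. The seat slab sits at z = 398 with thickness 25, and the 493 mm backrest starts at the seat top, so the overall height is 398 + 25 + 493 = 916 mm.


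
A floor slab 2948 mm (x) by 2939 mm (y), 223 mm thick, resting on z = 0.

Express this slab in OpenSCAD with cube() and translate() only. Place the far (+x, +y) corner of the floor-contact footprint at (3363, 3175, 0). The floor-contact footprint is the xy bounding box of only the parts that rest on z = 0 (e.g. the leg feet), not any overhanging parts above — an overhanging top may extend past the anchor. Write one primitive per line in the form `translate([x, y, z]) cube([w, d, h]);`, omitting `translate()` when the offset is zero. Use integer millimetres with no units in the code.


translate([415, 236, 0]) cube([2948, 2939, 223]);


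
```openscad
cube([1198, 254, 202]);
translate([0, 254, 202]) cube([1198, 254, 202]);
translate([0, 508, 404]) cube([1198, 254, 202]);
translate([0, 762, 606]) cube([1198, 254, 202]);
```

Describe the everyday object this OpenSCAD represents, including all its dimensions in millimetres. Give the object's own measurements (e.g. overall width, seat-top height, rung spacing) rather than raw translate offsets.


A straight staircase of 4 solid steps. Each step is 1198 mm wide (x), 254 mm deep (y, the going) and 202 mm tall (the rise). The first step rests on the floor; each subsequent step sits one going further in +y and one rise higher in +z, directly behind and above the previous step with no overlap.


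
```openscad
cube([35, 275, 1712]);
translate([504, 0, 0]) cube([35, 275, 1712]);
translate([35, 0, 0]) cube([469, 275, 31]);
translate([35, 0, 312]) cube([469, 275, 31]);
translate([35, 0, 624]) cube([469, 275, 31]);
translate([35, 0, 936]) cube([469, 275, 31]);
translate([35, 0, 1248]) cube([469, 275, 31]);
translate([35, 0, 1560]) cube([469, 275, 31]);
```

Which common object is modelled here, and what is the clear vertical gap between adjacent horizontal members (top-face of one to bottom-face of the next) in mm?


A bookshelf. The clear shelf gap is 281 mm.

Two tall side panels with 6 horizontal boards between them — a bookshelf. The first two shelf undersides are at z = 0 and z = 312; with shelf thickness 31, the clear gap is 312 − 0 − 31 = 281 mm.


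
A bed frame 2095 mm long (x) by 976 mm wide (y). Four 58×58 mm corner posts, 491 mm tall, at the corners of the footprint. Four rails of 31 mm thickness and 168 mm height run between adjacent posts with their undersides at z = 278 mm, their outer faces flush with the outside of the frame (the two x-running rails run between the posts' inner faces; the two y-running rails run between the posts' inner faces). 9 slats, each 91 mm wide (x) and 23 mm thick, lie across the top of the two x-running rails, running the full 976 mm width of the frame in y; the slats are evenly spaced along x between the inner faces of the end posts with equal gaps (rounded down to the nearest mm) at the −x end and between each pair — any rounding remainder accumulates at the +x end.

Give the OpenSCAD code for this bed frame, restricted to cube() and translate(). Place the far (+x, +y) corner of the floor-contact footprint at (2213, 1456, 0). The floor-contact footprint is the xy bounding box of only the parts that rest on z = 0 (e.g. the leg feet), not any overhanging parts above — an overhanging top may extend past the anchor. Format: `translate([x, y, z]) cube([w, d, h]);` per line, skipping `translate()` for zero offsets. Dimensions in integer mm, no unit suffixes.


translate([118, 480, 0]) cube([58, 58, 491]);
translate([118, 1398, 0]) cube([58, 58, 491]);
translate([2155, 480, 0]) cube([58, 58, 491]);
translate([2155, 1398, 0]) cube([58, 58, 491]);
translate([176, 480, 278]) cube([1979, 31, 168]);
translate([176, 1425, 278]) cube([1979, 31, 168]);
translate([118, 538, 278]) cube([31, 860, 168]);
translate([2182, 538, 278]) cube([31, 860, 168]);
translate([292, 480, 446]) cube([91, 976, 23]);
translate([499, 480, 446]) cube([91, 976, 23]);
translate([706, 480, 446]) cube([91, 976, 23]);
translate([913, 480, 446]) cube([91, 976, 23]);
translate([1120, 480, 446]) cube([91, 976, 23]);
translate([1327, 480, 446]) cube([91, 976, 23]);
translate([1534, 480, 446]) cube([91, 976, 23]);
translate([1741, 480, 446]) cube([91, 976, 23]);
translate([1948, 480, 446]) cube([91, 976, 23]);


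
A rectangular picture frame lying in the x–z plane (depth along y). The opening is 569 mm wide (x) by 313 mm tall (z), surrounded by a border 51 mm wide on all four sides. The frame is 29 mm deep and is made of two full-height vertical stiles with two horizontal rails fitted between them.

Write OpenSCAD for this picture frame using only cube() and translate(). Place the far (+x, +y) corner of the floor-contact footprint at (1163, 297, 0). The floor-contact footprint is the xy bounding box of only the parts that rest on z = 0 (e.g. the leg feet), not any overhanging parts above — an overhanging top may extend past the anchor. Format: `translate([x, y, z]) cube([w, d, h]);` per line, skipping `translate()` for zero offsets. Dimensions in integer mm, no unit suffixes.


translate([492, 268, 0]) cube([51, 29, 415]);
translate([1112, 268, 0]) cube([51, 29, 415]);
translate([543, 268, 0]) cube([569, 29, 51]);
translate([543, 268, 364]) cube([569, 29, 51]);


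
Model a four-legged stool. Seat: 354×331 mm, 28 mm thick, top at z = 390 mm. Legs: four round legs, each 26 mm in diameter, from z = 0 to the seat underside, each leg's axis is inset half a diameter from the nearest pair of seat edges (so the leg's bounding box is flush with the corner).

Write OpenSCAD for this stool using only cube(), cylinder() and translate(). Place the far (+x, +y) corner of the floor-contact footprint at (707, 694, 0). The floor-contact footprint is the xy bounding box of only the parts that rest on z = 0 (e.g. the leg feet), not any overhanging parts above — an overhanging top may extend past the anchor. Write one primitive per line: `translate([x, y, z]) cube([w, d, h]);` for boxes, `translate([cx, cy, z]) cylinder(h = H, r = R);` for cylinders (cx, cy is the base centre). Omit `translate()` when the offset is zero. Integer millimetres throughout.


translate([353, 363, 362]) cube([354, 331, 28]);
translate([366, 376, 0]) cylinder(h = 362, r = 13);
translate([694, 376, 0]) cylinder(h = 362, r = 13);
translate([366, 681, 0]) cylinder(h = 362, r = 13);
translate([694, 681, 0]) cylinder(h = 362, r = 13);


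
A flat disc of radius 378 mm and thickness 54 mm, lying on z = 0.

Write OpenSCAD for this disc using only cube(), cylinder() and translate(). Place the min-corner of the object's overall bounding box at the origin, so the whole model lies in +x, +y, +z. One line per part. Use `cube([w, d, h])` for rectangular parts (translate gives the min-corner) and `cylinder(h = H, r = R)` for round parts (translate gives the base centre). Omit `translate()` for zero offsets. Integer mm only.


translate([378, 378, 0]) cylinder(h = 54, r = 378);


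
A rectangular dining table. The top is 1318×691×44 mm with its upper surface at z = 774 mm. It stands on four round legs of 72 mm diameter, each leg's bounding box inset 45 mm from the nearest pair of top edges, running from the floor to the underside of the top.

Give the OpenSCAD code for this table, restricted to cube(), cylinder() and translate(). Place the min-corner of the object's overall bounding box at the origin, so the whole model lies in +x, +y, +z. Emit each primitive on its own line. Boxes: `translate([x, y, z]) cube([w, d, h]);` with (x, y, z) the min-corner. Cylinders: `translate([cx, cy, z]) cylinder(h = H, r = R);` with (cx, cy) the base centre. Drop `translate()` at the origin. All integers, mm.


translate([0, 0, 730]) cube([1318, 691, 44]);
translate([81, 81, 0]) cylinder(h = 730, r = 36);
translate([1237, 81, 0]) cylinder(h = 730, r = 36);
translate([81, 610, 0]) cylinder(h = 730, r = 36);
translate([1237, 610, 0]) cylinder(h = 730, r = 36);


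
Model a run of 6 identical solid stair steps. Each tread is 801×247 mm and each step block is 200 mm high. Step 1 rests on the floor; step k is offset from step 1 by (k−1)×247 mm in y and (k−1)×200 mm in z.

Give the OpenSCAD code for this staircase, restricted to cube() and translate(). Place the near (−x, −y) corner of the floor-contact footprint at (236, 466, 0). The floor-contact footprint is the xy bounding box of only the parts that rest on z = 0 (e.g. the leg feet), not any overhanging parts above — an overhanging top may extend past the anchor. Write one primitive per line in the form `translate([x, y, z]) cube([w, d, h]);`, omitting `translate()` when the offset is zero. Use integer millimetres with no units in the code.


translate([236, 466, 0]) cube([801, 247, 200]);
translate([236, 713, 200]) cube([801, 247, 200]);
translate([236, 960, 400]) cube([801, 247, 200]);
translate([236, 1207, 600]) cube([801, 247, 200]);
translate([236, 1454, 800]) cube([801, 247, 200]);
translate([236, 1701, 1000]) cube([801, 247, 200]);


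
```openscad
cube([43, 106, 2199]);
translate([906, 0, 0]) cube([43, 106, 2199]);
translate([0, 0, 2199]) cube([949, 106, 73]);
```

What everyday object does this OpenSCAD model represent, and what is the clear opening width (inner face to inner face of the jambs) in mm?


A door frame. The clear opening width is 863 mm.

Two 2199 mm tall posts with a header on top — a door frame. The left jamb is 43 mm wide at x = 0; the right jamb starts at x = 906. The clear opening is 906 − 43 = 863 mm.
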